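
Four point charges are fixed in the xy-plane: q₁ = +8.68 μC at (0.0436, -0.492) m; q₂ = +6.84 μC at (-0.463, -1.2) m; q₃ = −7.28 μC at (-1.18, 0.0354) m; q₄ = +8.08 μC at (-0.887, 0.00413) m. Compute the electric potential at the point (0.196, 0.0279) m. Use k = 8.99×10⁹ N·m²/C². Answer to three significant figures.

2.08×10⁵ V

Electric potential is a scalar, so the contributions from each charge add algebraically: V = Σ kqᵢ/rᵢ.
Distances from the field point to each charge: r₁ = 0.542 m, r₂ = 1.39 m, r₃ = 1.38 m, r₄ = 1.08 m.
V = k[(8.68×10⁻⁶)/(0.542) + (6.84×10⁻⁶)/(1.39) + (-7.28×10⁻⁶)/(1.38) + (8.08×10⁻⁶)/(1.08)] = 2.08×10⁵ V.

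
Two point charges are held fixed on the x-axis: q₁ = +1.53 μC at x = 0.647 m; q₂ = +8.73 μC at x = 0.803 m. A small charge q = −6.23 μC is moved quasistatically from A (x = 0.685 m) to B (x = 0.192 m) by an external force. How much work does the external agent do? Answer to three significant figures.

For quasistatic motion the external work equals the change in potential energy: W_ext = qΔV = q(V_B − V_A).
At A: distances to the source charges are 0.0380 m, 0.118 m; V_A = Σ kqᵢ/rᵢ = 1.03×10⁶ V.
At B: distances to the source charges are 0.455 m, 0.611 m; V_B = Σ kqᵢ/rᵢ = 1.59×10⁵ V.
ΔV = V_B − V_A = -8.68×10⁵ V.
W_ext = qΔV = (-6.23×10⁻⁶ C)(-8.68×10⁵ V) = 5.41 J.

5.41 J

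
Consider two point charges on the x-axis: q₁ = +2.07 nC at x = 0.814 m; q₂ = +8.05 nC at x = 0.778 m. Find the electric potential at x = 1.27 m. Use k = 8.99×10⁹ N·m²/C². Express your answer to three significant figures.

188 V

The total potential is the scalar sum of each charge's contribution, V = Σ kqᵢ/rᵢ.
Distances from the field point to each charge: r₁ = 0.456 m, r₂ = 0.492 m.
V = k[(2.07×10⁻⁹)/(0.456) + (8.05×10⁻⁹)/(0.492)] = 188 V.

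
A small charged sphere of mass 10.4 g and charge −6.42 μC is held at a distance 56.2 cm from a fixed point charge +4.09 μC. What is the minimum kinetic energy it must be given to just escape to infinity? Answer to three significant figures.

To just escape, total mechanical energy must reach zero at infinity: ½mv²_min + U = 0, so ½mv²_min = −U = |kQq|/r.
|U| = |kQq|/r = (8.99×10⁹ N·m²/C²)(4.09×10⁻⁶)(6.42×10⁻⁶)/(0.562) = 0.420 J.

0.420 J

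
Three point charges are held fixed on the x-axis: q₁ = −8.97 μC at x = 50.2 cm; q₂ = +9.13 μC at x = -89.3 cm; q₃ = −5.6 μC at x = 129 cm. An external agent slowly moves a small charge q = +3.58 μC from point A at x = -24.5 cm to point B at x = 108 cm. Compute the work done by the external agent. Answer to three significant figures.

-1.16 J

For quasistatic motion the external work equals the change in potential energy: W_ext = qΔV = q(V_B − V_A).
At A: distances to the source charges are 0.747 m, 0.648 m, 1.54 m; V_A = Σ kqᵢ/rᵢ = -1.41×10⁴ V.
At B: distances to the source charges are 0.578 m, 1.97 m, 0.210 m; V_B = Σ kqᵢ/rᵢ = -3.38×10⁵ V.
ΔV = V_B − V_A = -3.24×10⁵ V.
W_ext = qΔV = (3.58×10⁻⁶ C)(-3.24×10⁵ V) = -1.16 J.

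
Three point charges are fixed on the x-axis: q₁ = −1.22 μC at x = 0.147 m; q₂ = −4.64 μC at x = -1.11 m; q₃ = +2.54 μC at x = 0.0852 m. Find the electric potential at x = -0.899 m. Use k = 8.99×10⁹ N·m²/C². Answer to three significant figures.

The total potential is the scalar sum of each charge's contribution, V = Σ kqᵢ/rᵢ.
Distances from the field point to each charge: r₁ = 1.05 m, r₂ = 0.211 m, r₃ = 0.984 m.
V = k[(-1.22×10⁻⁶)/(1.05) + (-4.64×10⁻⁶)/(0.211) + (2.54×10⁻⁶)/(0.984)] = -1.85×10⁵ V.

-1.85×10⁵ V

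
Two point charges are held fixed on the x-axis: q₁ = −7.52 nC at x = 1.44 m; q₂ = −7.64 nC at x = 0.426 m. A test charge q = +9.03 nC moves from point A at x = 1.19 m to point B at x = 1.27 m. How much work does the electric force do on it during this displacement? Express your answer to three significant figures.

1.07×10⁻⁶ J

The work done by the electric force is W_field = −ΔU = −q(V_B − V_A) = q(V_A − V_B).
At A: distances to the source charges are 0.250 m, 0.764 m; V_A = Σ kqᵢ/rᵢ = -360 V.
At B: distances to the source charges are 0.170 m, 0.844 m; V_B = Σ kqᵢ/rᵢ = -479 V.
ΔV = V_B − V_A = -119 V.
W_field = −qΔV = −(9.03×10⁻⁹ C)(-119 V) = 1.07×10⁻⁶ J.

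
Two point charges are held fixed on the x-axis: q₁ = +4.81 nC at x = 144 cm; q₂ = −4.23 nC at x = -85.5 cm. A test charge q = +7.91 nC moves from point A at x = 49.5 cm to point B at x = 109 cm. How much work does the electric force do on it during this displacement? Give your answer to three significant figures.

The work done by the electric force is W_field = −ΔU = −q(V_B − V_A) = q(V_A − V_B).
At A: distances to the source charges are 0.945 m, 1.35 m; V_A = Σ kqᵢ/rᵢ = 17.6 V.
At B: distances to the source charges are 0.350 m, 1.95 m; V_B = Σ kqᵢ/rᵢ = 104 V.
ΔV = V_B − V_A = 86.4 V.
W_field = −qΔV = −(7.91×10⁻⁹ C)(86.4 V) = -6.83×10⁻⁷ J.

-6.83×10⁻⁷ J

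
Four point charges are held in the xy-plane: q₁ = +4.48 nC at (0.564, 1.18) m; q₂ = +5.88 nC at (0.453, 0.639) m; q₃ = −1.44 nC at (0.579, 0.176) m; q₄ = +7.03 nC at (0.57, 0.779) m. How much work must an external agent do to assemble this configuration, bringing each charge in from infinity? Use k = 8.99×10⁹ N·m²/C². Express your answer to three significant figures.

The assembly work is the sum of pairwise potential energies, U = Σ_{i<j} kqᵢqⱼ/rᵢⱼ.
Pair separations: r₁₂ = 0.552 m, r₁₃ = 1.00 m, r₁₄ = 0.401 m, r₂₃ = 0.480 m, r₂₄ = 0.182 m, r₃₄ = 0.603 m.
Summing all 6 pair terms gives U = 2.80×10⁻⁶ J.

2.80×10⁻⁶ J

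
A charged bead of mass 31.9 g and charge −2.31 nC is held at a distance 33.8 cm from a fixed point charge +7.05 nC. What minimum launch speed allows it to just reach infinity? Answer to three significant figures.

To just escape, total mechanical energy must reach zero at infinity: ½mv²_min + U = 0, so ½mv²_min = −U = |kQq|/r.
|U| = |kQq|/r = (8.99×10⁹ N·m²/C²)(7.05×10⁻⁹)(2.31×10⁻⁹)/(0.338) = 4.33×10⁻⁷ J.
v_min = √(2|U|/m) = √(2·4.33×10⁻⁷/0.0319) = 5.21×10⁻³ m/s.

5.21×10⁻³ m/s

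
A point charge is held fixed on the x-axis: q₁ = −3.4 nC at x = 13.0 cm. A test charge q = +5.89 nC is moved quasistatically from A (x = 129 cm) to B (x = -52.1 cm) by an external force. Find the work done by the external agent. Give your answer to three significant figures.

-1.21×10⁻⁷ J

For quasistatic motion the external work equals the change in potential energy: W_ext = qΔV = q(V_B − V_A).
At A: distance to the source charge is 1.16 m; V_A = kq₁/r = -26.3 V.
At B: distance to the source charge is 0.651 m; V_B = kq₁/r = -47.0 V.
ΔV = V_B − V_A = -20.6 V.
W_ext = qΔV = (5.89×10⁻⁹ C)(-20.6 V) = -1.21×10⁻⁷ J.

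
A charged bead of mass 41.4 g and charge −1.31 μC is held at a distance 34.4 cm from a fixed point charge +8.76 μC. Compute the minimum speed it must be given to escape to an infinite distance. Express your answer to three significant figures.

To just escape, total mechanical energy must reach zero at infinity: ½mv²_min + U = 0, so ½mv²_min = −U = |kQq|/r.
|U| = |kQq|/r = (8.99×10⁹ N·m²/C²)(8.76×10⁻⁶)(1.31×10⁻⁶)/(0.344) = 0.300 J.
v_min = √(2|U|/m) = √(2·0.300/0.0414) = 3.81 m/s.

3.81 m/s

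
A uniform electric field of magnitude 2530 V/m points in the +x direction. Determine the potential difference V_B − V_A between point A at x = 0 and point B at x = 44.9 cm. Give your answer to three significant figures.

-1140 V

In a uniform field, potential decreases in the direction of E: V_B − V_A = −E·Δx.
V_B − V_A = −(2530 V/m)(0.449 m) = -1140 V.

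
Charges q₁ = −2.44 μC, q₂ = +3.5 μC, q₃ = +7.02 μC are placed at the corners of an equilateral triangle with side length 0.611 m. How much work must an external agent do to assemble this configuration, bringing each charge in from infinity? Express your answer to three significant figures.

-0.0162 J

The assembly work is the sum of pairwise potential energies, U = Σ_{i<j} kqᵢqⱼ/rᵢⱼ.
All three pair separations equal the side length, 0.611 m.
U = (-0.126) + (-0.252) + (0.362) = -0.0162 J.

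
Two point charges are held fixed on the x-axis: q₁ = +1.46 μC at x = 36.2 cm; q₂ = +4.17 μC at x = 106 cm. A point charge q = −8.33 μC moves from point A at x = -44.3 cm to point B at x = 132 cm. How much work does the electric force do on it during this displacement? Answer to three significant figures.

The work done by the electric force is W_field = −ΔU = −q(V_B − V_A) = q(V_A − V_B).
At A: distances to the source charges are 0.805 m, 1.50 m; V_A = Σ kqᵢ/rᵢ = 4.12×10⁴ V.
At B: distances to the source charges are 0.958 m, 0.260 m; V_B = Σ kqᵢ/rᵢ = 1.58×10⁵ V.
ΔV = V_B − V_A = 1.17×10⁵ V.
W_field = −qΔV = −(-8.33×10⁻⁶ C)(1.17×10⁵ V) = 0.972 J.

0.972 J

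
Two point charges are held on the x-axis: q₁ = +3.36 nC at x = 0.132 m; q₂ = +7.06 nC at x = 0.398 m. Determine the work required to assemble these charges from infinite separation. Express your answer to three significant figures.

The work to assemble the configuration equals its total potential energy, U = Σ kqᵢqⱼ/rᵢⱼ over all pairs.
Pair separations: r₁₂ = 0.266 m.
U = (8.02×10⁻⁷) = 8.02×10⁻⁷ J.

8.02×10⁻⁷ J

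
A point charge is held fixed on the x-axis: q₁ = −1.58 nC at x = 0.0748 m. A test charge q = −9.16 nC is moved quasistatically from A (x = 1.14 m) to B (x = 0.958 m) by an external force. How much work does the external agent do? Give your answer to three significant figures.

2.52×10⁻⁸ J

For quasistatic motion the external work equals the change in potential energy: W_ext = qΔV = q(V_B − V_A).
At A: distance to the source charge is 1.07 m; V_A = kq₁/r = -13.3 V.
At B: distance to the source charge is 0.883 m; V_B = kq₁/r = -16.1 V.
ΔV = V_B − V_A = -2.75 V.
W_ext = qΔV = (-9.16×10⁻⁹ C)(-2.75 V) = 2.52×10⁻⁸ J.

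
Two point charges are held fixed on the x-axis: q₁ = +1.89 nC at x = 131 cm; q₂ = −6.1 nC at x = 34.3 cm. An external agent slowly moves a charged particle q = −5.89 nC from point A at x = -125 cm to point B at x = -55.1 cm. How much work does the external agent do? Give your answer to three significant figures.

1.44×10⁻⁷ J

For quasistatic motion the external work equals the change in potential energy: W_ext = qΔV = q(V_B − V_A).
At A: distances to the source charges are 2.56 m, 1.59 m; V_A = Σ kqᵢ/rᵢ = -27.8 V.
At B: distances to the source charges are 1.86 m, 0.894 m; V_B = Σ kqᵢ/rᵢ = -52.2 V.
ΔV = V_B − V_A = -24.4 V.
W_ext = qΔV = (-5.89×10⁻⁹ C)(-24.4 V) = 1.44×10⁻⁷ J.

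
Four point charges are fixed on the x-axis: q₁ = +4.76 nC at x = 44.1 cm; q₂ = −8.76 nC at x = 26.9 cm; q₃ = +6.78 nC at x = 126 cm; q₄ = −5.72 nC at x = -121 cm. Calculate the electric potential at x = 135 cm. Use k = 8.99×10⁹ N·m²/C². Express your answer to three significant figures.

631 V

Electric potential is a scalar, so the contributions from each charge add algebraically: V = Σ kqᵢ/rᵢ.
Distances from the field point to each charge: r₁ = 0.909 m, r₂ = 1.08 m, r₃ = 0.0900 m, r₄ = 2.56 m.
V = k[(4.76×10⁻⁹)/(0.909) + (-8.76×10⁻⁹)/(1.08) + (6.78×10⁻⁹)/(0.0900) + (-5.72×10⁻⁹)/(2.56)] = 631 V.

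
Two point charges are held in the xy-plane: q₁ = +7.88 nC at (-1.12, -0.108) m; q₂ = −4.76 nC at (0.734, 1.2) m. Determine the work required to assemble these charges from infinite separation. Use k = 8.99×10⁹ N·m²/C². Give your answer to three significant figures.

-1.49×10⁻⁷ J

The work to assemble the configuration equals its total potential energy, U = Σ kqᵢqⱼ/rᵢⱼ over all pairs.
Pair separations: r₁₂ = 2.27 m.
U = (-1.49×10⁻⁷) = -1.49×10⁻⁷ J.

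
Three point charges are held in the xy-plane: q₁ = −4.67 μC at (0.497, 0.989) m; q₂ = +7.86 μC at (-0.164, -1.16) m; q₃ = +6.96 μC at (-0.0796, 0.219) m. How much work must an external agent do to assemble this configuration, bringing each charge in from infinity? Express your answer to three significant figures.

-0.0946 J

The assembly work is the sum of pairwise potential energies, U = Σ_{i<j} kqᵢqⱼ/rᵢⱼ.
Pair separations: r₁₂ = 2.25 m, r₁₃ = 0.962 m, r₂₃ = 1.38 m.
U = (-0.147) + (-0.304) + (0.356) = -0.0946 J.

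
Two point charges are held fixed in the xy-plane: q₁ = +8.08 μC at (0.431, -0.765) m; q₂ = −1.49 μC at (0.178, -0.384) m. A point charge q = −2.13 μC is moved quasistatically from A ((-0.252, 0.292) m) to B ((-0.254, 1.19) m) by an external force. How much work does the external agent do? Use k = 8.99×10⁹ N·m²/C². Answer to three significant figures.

For quasistatic motion the external work equals the change in potential energy: W_ext = qΔV = q(V_B − V_A).
At A: distances to the source charges are 1.26 m, 0.801 m; V_A = Σ kqᵢ/rᵢ = 4.10×10⁴ V.
At B: distances to the source charges are 2.07 m, 1.63 m; V_B = Σ kqᵢ/rᵢ = 2.69×10⁴ V.
ΔV = V_B − V_A = -1.41×10⁴ V.
W_ext = qΔV = (-2.13×10⁻⁶ C)(-1.41×10⁴ V) = 0.0301 J.

0.0301 J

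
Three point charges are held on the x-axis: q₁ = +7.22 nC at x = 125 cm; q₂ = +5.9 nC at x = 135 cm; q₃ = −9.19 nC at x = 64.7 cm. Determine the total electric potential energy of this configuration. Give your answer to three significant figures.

The assembly work is the sum of pairwise potential energies, U = Σ_{i<j} kqᵢqⱼ/rᵢⱼ.
Pair separations: r₁₂ = 0.100 m, r₁₃ = 0.603 m, r₂₃ = 0.703 m.
U = (3.83×10⁻⁶) + (-9.89×10⁻⁷) + (-6.93×10⁻⁷) = 2.15×10⁻⁶ J.

2.15×10⁻⁶ J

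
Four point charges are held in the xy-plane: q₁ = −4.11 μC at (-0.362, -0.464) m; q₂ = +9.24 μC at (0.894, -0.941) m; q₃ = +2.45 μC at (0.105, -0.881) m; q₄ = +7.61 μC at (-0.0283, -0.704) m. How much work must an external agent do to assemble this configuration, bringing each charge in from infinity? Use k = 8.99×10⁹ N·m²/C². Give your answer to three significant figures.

The work to assemble the configuration equals its total potential energy, U = Σ kqᵢqⱼ/rᵢⱼ over all pairs.
Pair separations: r₁₂ = 1.34 m, r₁₃ = 0.626 m, r₁₄ = 0.411 m, r₂₃ = 0.791 m, r₂₄ = 0.952 m, r₃₄ = 0.222 m.
Summing all 6 pair terms gives U = 0.595 J.

0.595 J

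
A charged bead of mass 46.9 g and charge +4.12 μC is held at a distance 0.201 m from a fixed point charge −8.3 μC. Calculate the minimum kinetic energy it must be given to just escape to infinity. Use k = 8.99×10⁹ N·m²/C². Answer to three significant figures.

To just escape, total mechanical energy must reach zero at infinity: ½mv²_min + U = 0, so ½mv²_min = −U = |kQq|/r.
|U| = |kQq|/r = (8.99×10⁹ N·m²/C²)(8.30×10⁻⁶)(4.12×10⁻⁶)/(0.201) = 1.53 J.

1.53 J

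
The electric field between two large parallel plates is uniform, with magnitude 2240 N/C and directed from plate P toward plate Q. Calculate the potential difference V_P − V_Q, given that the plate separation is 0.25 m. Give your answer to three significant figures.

560 V

In a uniform field, potential decreases in the direction of E: ΔV = −E·d for a displacement d parallel to E.
Going from Q to P is a displacement of 0.25 m opposite to the field, so V_P − V_Q = +Ed = 560 V.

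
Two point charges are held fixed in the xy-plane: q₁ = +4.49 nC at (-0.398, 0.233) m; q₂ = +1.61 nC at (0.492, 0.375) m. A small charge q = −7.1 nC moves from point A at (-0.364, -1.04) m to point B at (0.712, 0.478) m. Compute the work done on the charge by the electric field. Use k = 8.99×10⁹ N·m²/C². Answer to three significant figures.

3.88×10⁻⁷ J

The work done by the electric force is W_field = −ΔU = −q(V_B − V_A) = q(V_A − V_B).
At A: distances to the source charges are 1.27 m, 1.65 m; V_A = Σ kqᵢ/rᵢ = 40.4 V.
At B: distances to the source charges are 1.14 m, 0.243 m; V_B = Σ kqᵢ/rᵢ = 95.1 V.
ΔV = V_B − V_A = 54.6 V.
W_field = −qΔV = −(-7.10×10⁻⁹ C)(54.6 V) = 3.88×10⁻⁷ J.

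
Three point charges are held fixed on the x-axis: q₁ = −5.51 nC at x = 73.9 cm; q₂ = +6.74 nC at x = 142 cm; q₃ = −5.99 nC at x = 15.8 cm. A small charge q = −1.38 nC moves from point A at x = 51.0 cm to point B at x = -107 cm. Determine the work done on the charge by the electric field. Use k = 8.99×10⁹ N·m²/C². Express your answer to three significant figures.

The work done by the electric force is W_field = −ΔU = −q(V_B − V_A) = q(V_A − V_B).
At A: distances to the source charges are 0.229 m, 0.910 m, 0.352 m; V_A = Σ kqᵢ/rᵢ = -303 V.
At B: distances to the source charges are 1.81 m, 2.49 m, 1.23 m; V_B = Σ kqᵢ/rᵢ = -46.9 V.
ΔV = V_B − V_A = 256 V.
W_field = −qΔV = −(-1.38×10⁻⁹ C)(256 V) = 3.53×10⁻⁷ J.

3.53×10⁻⁷ J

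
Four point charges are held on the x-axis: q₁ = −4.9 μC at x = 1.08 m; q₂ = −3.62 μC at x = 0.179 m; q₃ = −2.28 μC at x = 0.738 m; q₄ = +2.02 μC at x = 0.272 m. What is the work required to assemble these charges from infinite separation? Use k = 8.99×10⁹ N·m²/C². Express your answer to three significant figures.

-0.302 J

The work to assemble the configuration equals its total potential energy, U = Σ kqᵢqⱼ/rᵢⱼ over all pairs.
Pair separations: r₁₂ = 0.901 m, r₁₃ = 0.342 m, r₁₄ = 0.808 m, r₂₃ = 0.559 m, r₂₄ = 0.0930 m, r₃₄ = 0.466 m.
Summing all 6 pair terms gives U = -0.302 J.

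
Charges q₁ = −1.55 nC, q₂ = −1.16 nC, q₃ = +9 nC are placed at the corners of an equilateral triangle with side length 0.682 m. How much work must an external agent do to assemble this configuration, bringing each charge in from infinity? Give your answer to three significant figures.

The assembly work is the sum of pairwise potential energies, U = Σ_{i<j} kqᵢqⱼ/rᵢⱼ.
All three pair separations equal the side length, 0.682 m.
U = (2.37×10⁻⁸) + (-1.84×10⁻⁷) + (-1.38×10⁻⁷) = -2.98×10⁻⁷ J.

-2.98×10⁻⁷ J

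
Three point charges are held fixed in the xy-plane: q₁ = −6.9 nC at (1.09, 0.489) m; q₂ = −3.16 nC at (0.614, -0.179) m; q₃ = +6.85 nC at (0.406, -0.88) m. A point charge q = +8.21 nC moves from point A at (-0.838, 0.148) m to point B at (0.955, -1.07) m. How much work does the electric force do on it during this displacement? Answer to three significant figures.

-4.04×10⁻⁷ J

The work done by the electric force is W_field = −ΔU = −q(V_B − V_A) = q(V_A − V_B).
At A: distances to the source charges are 1.96 m, 1.49 m, 1.61 m; V_A = Σ kqᵢ/rᵢ = -12.6 V.
At B: distances to the source charges are 1.56 m, 0.954 m, 0.581 m; V_B = Σ kqᵢ/rᵢ = 36.6 V.
ΔV = V_B − V_A = 49.2 V.
W_field = −qΔV = −(8.21×10⁻⁹ C)(49.2 V) = -4.04×10⁻⁷ J.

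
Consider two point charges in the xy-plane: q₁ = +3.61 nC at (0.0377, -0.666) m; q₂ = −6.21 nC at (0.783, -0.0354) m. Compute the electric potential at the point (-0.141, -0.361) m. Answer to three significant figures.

34.8 V

The total potential is the scalar sum of each charge's contribution, V = Σ kqᵢ/rᵢ.
Distances from the field point to each charge: r₁ = 0.353 m, r₂ = 0.980 m.
V = k[(3.61×10⁻⁹)/(0.353) + (-6.21×10⁻⁹)/(0.980)] = 34.8 V.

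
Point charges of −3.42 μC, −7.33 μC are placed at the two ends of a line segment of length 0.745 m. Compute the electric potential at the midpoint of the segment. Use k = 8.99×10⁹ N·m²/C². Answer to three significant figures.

-2.59×10⁵ V

The total potential is the scalar sum of each charge's contribution, V = Σ kqᵢ/rᵢ.
Each charge is 0.372 m from the midpoint.
V = k[(-3.42×10⁻⁶)/(0.372) + (-7.33×10⁻⁶)/(0.372)] = -2.59×10⁵ V.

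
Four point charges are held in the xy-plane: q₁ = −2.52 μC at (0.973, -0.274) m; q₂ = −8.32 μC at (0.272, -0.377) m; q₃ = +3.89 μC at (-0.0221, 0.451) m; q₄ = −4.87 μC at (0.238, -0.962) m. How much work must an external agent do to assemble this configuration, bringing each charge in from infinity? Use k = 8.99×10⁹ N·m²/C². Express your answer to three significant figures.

0.476 J

The work to assemble the configuration equals its total potential energy, U = Σ kqᵢqⱼ/rᵢⱼ over all pairs.
Pair separations: r₁₂ = 0.709 m, r₁₃ = 1.23 m, r₁₄ = 1.01 m, r₂₃ = 0.879 m, r₂₄ = 0.586 m, r₃₄ = 1.44 m.
Summing all 6 pair terms gives U = 0.476 J.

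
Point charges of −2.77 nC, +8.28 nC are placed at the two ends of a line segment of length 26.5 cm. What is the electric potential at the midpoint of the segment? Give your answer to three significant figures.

374 V

The total potential is the scalar sum of each charge's contribution, V = Σ kqᵢ/rᵢ.
Each charge is 0.133 m from the midpoint.
V = k[(-2.77×10⁻⁹)/(0.133) + (8.28×10⁻⁹)/(0.133)] = 374 V.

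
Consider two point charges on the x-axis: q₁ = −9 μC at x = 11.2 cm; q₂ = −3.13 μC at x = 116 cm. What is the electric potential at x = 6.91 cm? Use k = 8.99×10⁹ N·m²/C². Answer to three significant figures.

The total potential is the scalar sum of each charge's contribution, V = Σ kqᵢ/rᵢ.
Distances from the field point to each charge: r₁ = 0.0429 m, r₂ = 1.09 m.
V = k[(-9.00×10⁻⁶)/(0.0429) + (-3.13×10⁻⁶)/(1.09)] = -1.91×10⁶ V.

-1.91×10⁶ V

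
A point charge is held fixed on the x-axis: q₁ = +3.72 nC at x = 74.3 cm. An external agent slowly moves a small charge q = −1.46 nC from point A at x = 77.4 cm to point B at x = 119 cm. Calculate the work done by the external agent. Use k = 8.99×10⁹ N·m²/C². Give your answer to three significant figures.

1.47×10⁻⁶ J

For quasistatic motion the external work equals the change in potential energy: W_ext = qΔV = q(V_B − V_A).
At A: distance to the source charge is 0.0310 m; V_A = kq₁/r = 1080 V.
At B: distance to the source charge is 0.447 m; V_B = kq₁/r = 74.8 V.
ΔV = V_B − V_A = -1000 V.
W_ext = qΔV = (-1.46×10⁻⁹ C)(-1000 V) = 1.47×10⁻⁶ J.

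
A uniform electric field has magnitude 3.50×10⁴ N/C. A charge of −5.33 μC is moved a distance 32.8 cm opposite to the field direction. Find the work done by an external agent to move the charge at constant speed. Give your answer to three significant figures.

The potential change for a displacement 32.8 cm opposite to the field direction is ΔV = +Ed = 1.15×10⁴ V.
W_ext = qΔV = -0.0612 J.

-0.0612 J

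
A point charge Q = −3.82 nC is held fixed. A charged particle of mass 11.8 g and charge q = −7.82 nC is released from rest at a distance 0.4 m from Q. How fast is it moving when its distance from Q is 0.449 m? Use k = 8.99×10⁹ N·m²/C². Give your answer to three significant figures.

Only the electrostatic force acts, so mechanical energy is conserved: ½mv² = U₁ − U₂ = kQq(1/r₁ − 1/r₂).
U₁ − U₂ = (8.99×10⁹ N·m²/C²)(-3.82×10⁻⁹ C)(-7.82×10⁻⁹ C)(1/0.400 − 1/0.449) = 7.33×10⁻⁸ J.
v = √(2·7.33×10⁻⁸/0.0118) = 3.52×10⁻³ m/s.

3.52×10⁻³ m/s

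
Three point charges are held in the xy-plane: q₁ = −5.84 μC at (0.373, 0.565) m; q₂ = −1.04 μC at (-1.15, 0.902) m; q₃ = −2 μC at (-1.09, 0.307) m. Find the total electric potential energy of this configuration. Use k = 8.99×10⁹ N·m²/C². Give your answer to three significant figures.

0.137 J

The assembly work is the sum of pairwise potential energies, U = Σ_{i<j} kqᵢqⱼ/rᵢⱼ.
Pair separations: r₁₂ = 1.56 m, r₁₃ = 1.49 m, r₂₃ = 0.598 m.
U = (0.0350) + (0.0707) + (0.0313) = 0.137 J.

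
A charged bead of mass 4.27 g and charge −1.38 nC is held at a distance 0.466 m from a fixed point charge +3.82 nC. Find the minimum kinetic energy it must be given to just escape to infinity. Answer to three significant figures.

1.02×10⁻⁷ J

To just escape, total mechanical energy must reach zero at infinity: ½mv²_min + U = 0, so ½mv²_min = −U = |kQq|/r.
|U| = |kQq|/r = (8.99×10⁹ N·m²/C²)(3.82×10⁻⁹)(1.38×10⁻⁹)/(0.466) = 1.02×10⁻⁷ J.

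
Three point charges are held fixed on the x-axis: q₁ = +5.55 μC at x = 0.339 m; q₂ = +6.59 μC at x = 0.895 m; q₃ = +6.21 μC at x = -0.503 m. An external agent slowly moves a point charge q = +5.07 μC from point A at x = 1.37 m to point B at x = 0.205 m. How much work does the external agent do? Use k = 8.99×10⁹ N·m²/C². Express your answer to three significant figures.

For quasistatic motion the external work equals the change in potential energy: W_ext = qΔV = q(V_B − V_A).
At A: distances to the source charges are 1.03 m, 0.475 m, 1.87 m; V_A = Σ kqᵢ/rᵢ = 2.03×10⁵ V.
At B: distances to the source charges are 0.134 m, 0.690 m, 0.708 m; V_B = Σ kqᵢ/rᵢ = 5.37×10⁵ V.
ΔV = V_B − V_A = 3.34×10⁵ V.
W_ext = qΔV = (5.07×10⁻⁶ C)(3.34×10⁵ V) = 1.69 J.

1.69 J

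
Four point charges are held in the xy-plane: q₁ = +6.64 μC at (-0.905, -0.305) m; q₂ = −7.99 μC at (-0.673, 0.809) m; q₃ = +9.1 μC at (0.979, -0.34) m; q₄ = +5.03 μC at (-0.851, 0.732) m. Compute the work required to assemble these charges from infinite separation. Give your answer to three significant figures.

-1.84 J

The work to assemble the configuration equals its total potential energy, U = Σ kqᵢqⱼ/rᵢⱼ over all pairs.
Pair separations: r₁₂ = 1.14 m, r₁₃ = 1.88 m, r₁₄ = 1.04 m, r₂₃ = 2.01 m, r₂₄ = 0.194 m, r₃₄ = 2.12 m.
Summing all 6 pair terms gives U = -1.84 J.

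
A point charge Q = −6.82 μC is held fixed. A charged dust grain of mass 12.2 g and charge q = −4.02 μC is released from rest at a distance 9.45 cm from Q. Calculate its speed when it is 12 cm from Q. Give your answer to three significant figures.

9.53 m/s

Only the electrostatic force acts, so mechanical energy is conserved: ½mv² = U₁ − U₂ = kQq(1/r₁ − 1/r₂).
U₁ − U₂ = (8.99×10⁹ N·m²/C²)(-6.82×10⁻⁶ C)(-4.02×10⁻⁶ C)(1/0.0945 − 1/0.120) = 0.554 J.
v = √(2·0.554/0.0122) = 9.53 m/s.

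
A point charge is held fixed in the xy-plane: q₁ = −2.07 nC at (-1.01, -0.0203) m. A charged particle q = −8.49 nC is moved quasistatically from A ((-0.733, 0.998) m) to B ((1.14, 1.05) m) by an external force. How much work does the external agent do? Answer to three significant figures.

-8.39×10⁻⁸ J

For quasistatic motion the external work equals the change in potential energy: W_ext = qΔV = q(V_B − V_A).
At A: distance to the source charge is 1.06 m; V_A = kq₁/r = -17.6 V.
At B: distance to the source charge is 2.40 m; V_B = kq₁/r = -7.75 V.
ΔV = V_B − V_A = 9.89 V.
W_ext = qΔV = (-8.49×10⁻⁹ C)(9.89 V) = -8.39×10⁻⁸ J.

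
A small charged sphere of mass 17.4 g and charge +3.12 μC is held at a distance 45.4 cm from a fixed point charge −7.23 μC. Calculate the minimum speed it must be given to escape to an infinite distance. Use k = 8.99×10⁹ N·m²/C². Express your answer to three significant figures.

To just escape, total mechanical energy must reach zero at infinity: ½mv²_min + U = 0, so ½mv²_min = −U = |kQq|/r.
|U| = |kQq|/r = (8.99×10⁹ N·m²/C²)(7.23×10⁻⁶)(3.12×10⁻⁶)/(0.454) = 0.447 J.
v_min = √(2|U|/m) = √(2·0.447/0.0174) = 7.17 m/s.

7.17 m/s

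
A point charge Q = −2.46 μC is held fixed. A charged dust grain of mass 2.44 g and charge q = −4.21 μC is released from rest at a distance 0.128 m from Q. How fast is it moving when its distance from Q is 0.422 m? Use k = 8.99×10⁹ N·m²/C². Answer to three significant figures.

20.4 m/s

Only the electrostatic force acts, so mechanical energy is conserved: ½mv² = U₁ − U₂ = kQq(1/r₁ − 1/r₂).
U₁ − U₂ = (8.99×10⁹ N·m²/C²)(-2.46×10⁻⁶ C)(-4.21×10⁻⁶ C)(1/0.128 − 1/0.422) = 0.507 J.
v = √(2·0.507/2.44×10⁻³) = 20.4 m/s.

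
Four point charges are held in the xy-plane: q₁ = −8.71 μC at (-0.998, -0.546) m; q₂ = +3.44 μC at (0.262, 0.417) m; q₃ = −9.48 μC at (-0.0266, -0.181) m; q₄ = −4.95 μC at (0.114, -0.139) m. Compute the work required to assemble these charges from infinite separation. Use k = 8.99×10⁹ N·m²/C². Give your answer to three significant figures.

The assembly work is the sum of pairwise potential energies, U = Σ_{i<j} kqᵢqⱼ/rᵢⱼ.
Pair separations: r₁₂ = 1.59 m, r₁₃ = 1.04 m, r₁₄ = 1.18 m, r₂₃ = 0.664 m, r₂₄ = 0.575 m, r₃₄ = 0.147 m.
Summing all 6 pair terms gives U = 3.04 J.

3.04 J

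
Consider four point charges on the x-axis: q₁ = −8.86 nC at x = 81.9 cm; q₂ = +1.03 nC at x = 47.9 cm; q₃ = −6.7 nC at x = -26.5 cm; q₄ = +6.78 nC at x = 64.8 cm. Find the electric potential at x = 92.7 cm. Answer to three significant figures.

The total potential is the scalar sum of each charge's contribution, V = Σ kqᵢ/rᵢ.
Distances from the field point to each charge: r₁ = 0.108 m, r₂ = 0.448 m, r₃ = 1.19 m, r₄ = 0.279 m.
V = k[(-8.86×10⁻⁹)/(0.108) + (1.03×10⁻⁹)/(0.448) + (-6.70×10⁻⁹)/(1.19) + (6.78×10⁻⁹)/(0.279)] = -549 V.

-549 V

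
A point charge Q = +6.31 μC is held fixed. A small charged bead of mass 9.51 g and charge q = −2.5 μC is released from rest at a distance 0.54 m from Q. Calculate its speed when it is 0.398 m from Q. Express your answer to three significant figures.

Only the electrostatic force acts, so mechanical energy is conserved: ½mv² = U₁ − U₂ = kQq(1/r₁ − 1/r₂).
U₁ − U₂ = (8.99×10⁹ N·m²/C²)(6.31×10⁻⁶ C)(-2.50×10⁻⁶ C)(1/0.540 − 1/0.398) = 0.0937 J.
v = √(2·0.0937/9.51×10⁻³) = 4.44 m/s.

4.44 m/s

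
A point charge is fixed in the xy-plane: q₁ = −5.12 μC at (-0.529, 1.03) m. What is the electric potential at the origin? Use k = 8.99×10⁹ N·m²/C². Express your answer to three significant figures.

Electric potential is a scalar, so the contributions from each charge add algebraically: V = Σ kqᵢ/rᵢ.
Distances from the field point to each charge: r₁ = 1.16 m.
V = k[(-5.12×10⁻⁶)/(1.16)] = -3.98×10⁴ V.

-3.98×10⁴ V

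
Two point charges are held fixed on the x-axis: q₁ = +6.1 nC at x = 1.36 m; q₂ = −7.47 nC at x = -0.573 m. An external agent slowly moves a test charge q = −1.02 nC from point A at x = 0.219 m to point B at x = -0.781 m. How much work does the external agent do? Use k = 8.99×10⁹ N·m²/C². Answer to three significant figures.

2.66×10⁻⁷ J

For quasistatic motion the external work equals the change in potential energy: W_ext = qΔV = q(V_B − V_A).
At A: distances to the source charges are 1.14 m, 0.792 m; V_A = Σ kqᵢ/rᵢ = -36.7 V.
At B: distances to the source charges are 2.14 m, 0.208 m; V_B = Σ kqᵢ/rᵢ = -297 V.
ΔV = V_B − V_A = -261 V.
W_ext = qΔV = (-1.02×10⁻⁹ C)(-261 V) = 2.66×10⁻⁷ J.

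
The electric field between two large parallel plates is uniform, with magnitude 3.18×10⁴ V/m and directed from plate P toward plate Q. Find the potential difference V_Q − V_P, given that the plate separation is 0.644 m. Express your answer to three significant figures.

In a uniform field, potential decreases in the direction of E: ΔV = −E·d for a displacement d parallel to E.
Going from P to Q is a displacement of 0.644 m along the field, so V_Q − V_P = −Ed = -2.05×10⁴ V.

-2.05×10⁴ V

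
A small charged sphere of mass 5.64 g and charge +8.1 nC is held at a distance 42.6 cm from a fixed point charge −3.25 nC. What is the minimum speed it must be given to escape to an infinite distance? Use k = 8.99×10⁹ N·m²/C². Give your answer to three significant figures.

To just escape, total mechanical energy must reach zero at infinity: ½mv²_min + U = 0, so ½mv²_min = −U = |kQq|/r.
|U| = |kQq|/r = (8.99×10⁹ N·m²/C²)(3.25×10⁻⁹)(8.10×10⁻⁹)/(0.426) = 5.56×10⁻⁷ J.
v_min = √(2|U|/m) = √(2·5.56×10⁻⁷/5.64×10⁻³) = 0.0140 m/s.

0.0140 m/s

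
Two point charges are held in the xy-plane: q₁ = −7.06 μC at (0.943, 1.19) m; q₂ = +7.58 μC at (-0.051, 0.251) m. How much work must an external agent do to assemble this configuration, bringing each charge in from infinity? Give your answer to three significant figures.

-0.352 J

The work to assemble the configuration equals its total potential energy, U = Σ kqᵢqⱼ/rᵢⱼ over all pairs.
Pair separations: r₁₂ = 1.37 m.
U = (-0.352) = -0.352 J.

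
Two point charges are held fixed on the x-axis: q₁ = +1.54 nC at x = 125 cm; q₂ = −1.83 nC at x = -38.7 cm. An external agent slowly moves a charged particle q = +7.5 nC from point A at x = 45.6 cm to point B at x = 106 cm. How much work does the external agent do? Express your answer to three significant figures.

4.77×10⁻⁷ J

For quasistatic motion the external work equals the change in potential energy: W_ext = qΔV = q(V_B − V_A).
At A: distances to the source charges are 0.794 m, 0.843 m; V_A = Σ kqᵢ/rᵢ = -2.08 V.
At B: distances to the source charges are 0.190 m, 1.45 m; V_B = Σ kqᵢ/rᵢ = 61.5 V.
ΔV = V_B − V_A = 63.6 V.
W_ext = qΔV = (7.50×10⁻⁹ C)(63.6 V) = 4.77×10⁻⁷ J.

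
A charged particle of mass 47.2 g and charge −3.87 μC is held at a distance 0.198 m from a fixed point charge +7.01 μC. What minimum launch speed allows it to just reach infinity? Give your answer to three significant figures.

To just escape, total mechanical energy must reach zero at infinity: ½mv²_min + U = 0, so ½mv²_min = −U = |kQq|/r.
|U| = |kQq|/r = (8.99×10⁹ N·m²/C²)(7.01×10⁻⁶)(3.87×10⁻⁶)/(0.198) = 1.23 J.
v_min = √(2|U|/m) = √(2·1.23/0.0472) = 7.22 m/s.

7.22 m/s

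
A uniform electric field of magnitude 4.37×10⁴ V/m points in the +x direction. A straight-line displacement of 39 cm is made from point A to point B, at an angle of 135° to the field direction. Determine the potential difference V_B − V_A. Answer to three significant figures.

1.21×10⁴ V

Only the component of displacement along E changes the potential: ΔV = −E·d·cosθ.
ΔV = −(4.37×10⁴ V/m)(0.390 m)cos135° = 1.21×10⁴ V.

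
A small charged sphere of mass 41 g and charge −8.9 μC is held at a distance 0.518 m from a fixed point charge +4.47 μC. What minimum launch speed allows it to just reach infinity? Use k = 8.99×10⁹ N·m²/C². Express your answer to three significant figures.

5.80 m/s

To just escape, total mechanical energy must reach zero at infinity: ½mv²_min + U = 0, so ½mv²_min = −U = |kQq|/r.
|U| = |kQq|/r = (8.99×10⁹ N·m²/C²)(4.47×10⁻⁶)(8.90×10⁻⁶)/(0.518) = 0.690 J.
v_min = √(2|U|/m) = √(2·0.690/0.0410) = 5.80 m/s.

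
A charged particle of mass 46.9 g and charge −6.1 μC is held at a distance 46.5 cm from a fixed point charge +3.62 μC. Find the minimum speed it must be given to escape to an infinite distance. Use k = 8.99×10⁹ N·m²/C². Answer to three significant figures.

To just escape, total mechanical energy must reach zero at infinity: ½mv²_min + U = 0, so ½mv²_min = −U = |kQq|/r.
|U| = |kQq|/r = (8.99×10⁹ N·m²/C²)(3.62×10⁻⁶)(6.10×10⁻⁶)/(0.465) = 0.427 J.
v_min = √(2|U|/m) = √(2·0.427/0.0469) = 4.27 m/s.

4.27 m/s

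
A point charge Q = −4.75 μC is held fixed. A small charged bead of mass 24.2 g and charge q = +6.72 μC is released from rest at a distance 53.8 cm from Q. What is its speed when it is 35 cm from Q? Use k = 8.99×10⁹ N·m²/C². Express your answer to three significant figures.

4.87 m/s

Only the electrostatic force acts, so mechanical energy is conserved: ½mv² = U₁ − U₂ = kQq(1/r₁ − 1/r₂).
U₁ − U₂ = (8.99×10⁹ N·m²/C²)(-4.75×10⁻⁶ C)(6.72×10⁻⁶ C)(1/0.538 − 1/0.350) = 0.287 J.
v = √(2·0.287/0.0242) = 4.87 m/s.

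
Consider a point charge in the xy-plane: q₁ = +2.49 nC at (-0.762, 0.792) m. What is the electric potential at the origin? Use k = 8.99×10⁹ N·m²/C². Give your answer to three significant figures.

20.4 V

The total potential is the scalar sum of each charge's contribution, V = Σ kqᵢ/rᵢ.
Distances from the field point to each charge: r₁ = 1.10 m.
V = k[(2.49×10⁻⁹)/(1.10)] = 20.4 V.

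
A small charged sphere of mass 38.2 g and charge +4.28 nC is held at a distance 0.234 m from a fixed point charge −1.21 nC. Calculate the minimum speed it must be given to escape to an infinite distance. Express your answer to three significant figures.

3.23×10⁻³ m/s

To just escape, total mechanical energy must reach zero at infinity: ½mv²_min + U = 0, so ½mv²_min = −U = |kQq|/r.
|U| = |kQq|/r = (8.99×10⁹ N·m²/C²)(1.21×10⁻⁹)(4.28×10⁻⁹)/(0.234) = 1.99×10⁻⁷ J.
v_min = √(2|U|/m) = √(2·1.99×10⁻⁷/0.0382) = 3.23×10⁻³ m/s.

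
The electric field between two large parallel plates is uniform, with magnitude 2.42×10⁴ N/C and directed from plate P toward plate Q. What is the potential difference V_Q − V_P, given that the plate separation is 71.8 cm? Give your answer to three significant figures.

In a uniform field, potential decreases in the direction of E: ΔV = −E·d for a displacement d parallel to E.
Going from P to Q is a displacement of 71.8 cm along the field, so V_Q − V_P = −Ed = -1.74×10⁴ V.

-1.74×10⁴ V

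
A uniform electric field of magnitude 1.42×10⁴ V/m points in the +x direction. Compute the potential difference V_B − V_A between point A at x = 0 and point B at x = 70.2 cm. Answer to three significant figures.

In a uniform field, potential decreases in the direction of E: V_B − V_A = −E·Δx.
V_B − V_A = −(1.42×10⁴ V/m)(0.702 m) = -9970 V.

-9970 V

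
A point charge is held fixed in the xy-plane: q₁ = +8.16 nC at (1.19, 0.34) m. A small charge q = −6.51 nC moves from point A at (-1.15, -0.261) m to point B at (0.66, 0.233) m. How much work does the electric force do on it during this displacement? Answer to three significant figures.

6.86×10⁻⁷ J

The work done by the electric force is W_field = −ΔU = −q(V_B − V_A) = q(V_A − V_B).
At A: distance to the source charge is 2.42 m; V_A = kq₁/r = 30.4 V.
At B: distance to the source charge is 0.541 m; V_B = kq₁/r = 136 V.
ΔV = V_B − V_A = 105 V.
W_field = −qΔV = −(-6.51×10⁻⁹ C)(105 V) = 6.86×10⁻⁷ J.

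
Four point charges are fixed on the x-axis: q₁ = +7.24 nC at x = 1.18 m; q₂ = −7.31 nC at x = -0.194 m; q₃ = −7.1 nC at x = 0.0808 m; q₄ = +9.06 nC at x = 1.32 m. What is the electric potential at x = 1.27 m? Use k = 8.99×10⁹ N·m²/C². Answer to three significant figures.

The total potential is the scalar sum of each charge's contribution, V = Σ kqᵢ/rᵢ.
Distances from the field point to each charge: r₁ = 0.0900 m, r₂ = 1.46 m, r₃ = 1.19 m, r₄ = 0.0500 m.
V = k[(7.24×10⁻⁹)/(0.0900) + (-7.31×10⁻⁹)/(1.46) + (-7.10×10⁻⁹)/(1.19) + (9.06×10⁻⁹)/(0.0500)] = 2250 V.

2250 V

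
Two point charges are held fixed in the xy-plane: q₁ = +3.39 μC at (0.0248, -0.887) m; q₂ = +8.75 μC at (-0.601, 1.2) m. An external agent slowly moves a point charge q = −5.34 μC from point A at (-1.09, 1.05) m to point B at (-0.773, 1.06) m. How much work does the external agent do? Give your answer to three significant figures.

-1.08 J

For quasistatic motion the external work equals the change in potential energy: W_ext = qΔV = q(V_B − V_A).
At A: distances to the source charges are 2.23 m, 0.511 m; V_A = Σ kqᵢ/rᵢ = 1.67×10⁵ V.
At B: distances to the source charges are 2.10 m, 0.222 m; V_B = Σ kqᵢ/rᵢ = 3.69×10⁵ V.
ΔV = V_B − V_A = 2.02×10⁵ V.
W_ext = qΔV = (-5.34×10⁻⁶ C)(2.02×10⁵ V) = -1.08 J.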